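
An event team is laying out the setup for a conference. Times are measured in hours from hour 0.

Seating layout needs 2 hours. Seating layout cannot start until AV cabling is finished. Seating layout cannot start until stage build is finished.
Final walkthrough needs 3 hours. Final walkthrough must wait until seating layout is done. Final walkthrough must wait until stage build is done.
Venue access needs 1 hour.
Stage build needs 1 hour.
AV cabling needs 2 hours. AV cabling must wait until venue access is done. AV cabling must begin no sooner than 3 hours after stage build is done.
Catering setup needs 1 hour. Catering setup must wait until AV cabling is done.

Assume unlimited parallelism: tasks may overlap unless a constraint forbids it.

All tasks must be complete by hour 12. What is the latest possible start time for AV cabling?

5

To finish by hour 12, final walkthrough (duration 3) must start no later than hour 9.
Seating layout has to be done before final walkthrough (must start by hour 9). That means finishing by hour 9, i.e. starting by 9 − 2 = hour 7.
Catering setup has no dependents, so it just needs to finish by hour 12. Starting by 12 − 1 = hour 11 achieves that.
AV cabling feeds seating layout (must start by hour 7); catering setup (must start by hour 11). Taking the minimum, AV cabling must finish by hour 7 and start by 7 − 2 = hour 5.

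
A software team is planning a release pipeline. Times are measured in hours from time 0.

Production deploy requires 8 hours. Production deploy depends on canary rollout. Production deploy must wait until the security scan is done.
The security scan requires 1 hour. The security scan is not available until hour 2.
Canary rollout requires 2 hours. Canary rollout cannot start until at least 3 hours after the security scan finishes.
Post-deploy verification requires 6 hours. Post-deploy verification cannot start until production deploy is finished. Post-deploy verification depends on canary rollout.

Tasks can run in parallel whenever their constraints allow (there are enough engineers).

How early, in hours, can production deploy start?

The security scan waits on its own release at hour 2, so it starts at hour 2 and finishes at 2 + 1 = hour 3.
Canary rollout waits on the security scan (finishes hour 3, plus 3-hour gap → hour 6), so it starts at hour 6 and finishes at 6 + 2 = hour 8.
Production deploy waits on canary rollout (finishes hour 8); the security scan (finishes hour 3). The latest of these is hour 8, which is the earliest production deploy can start.

8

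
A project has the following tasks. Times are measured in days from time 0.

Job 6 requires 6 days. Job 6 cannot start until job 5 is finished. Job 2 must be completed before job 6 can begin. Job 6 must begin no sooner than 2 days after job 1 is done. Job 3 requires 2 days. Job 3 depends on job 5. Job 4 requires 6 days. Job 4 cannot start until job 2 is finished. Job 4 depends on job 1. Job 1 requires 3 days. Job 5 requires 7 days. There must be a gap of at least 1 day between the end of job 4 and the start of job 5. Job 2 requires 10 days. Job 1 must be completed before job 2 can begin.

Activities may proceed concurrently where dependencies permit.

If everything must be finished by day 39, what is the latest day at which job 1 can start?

6

Job 3 has no dependents, so it just needs to finish by day 39. Starting by 39 − 2 = day 37 achieves that.
Nothing follows job 6; the deadline of day 39 is its only limit. It must start by 39 − 6 = day 33.
Job 5 feeds job 3 (must start by day 37); job 6 (must start by day 33). Taking the minimum, job 5 must finish by day 33 and start by 33 − 7 = day 26.
Job 4 feeds into job 5 (must start by day 26, minus 1-day gap → day 25); so job 4 must finish by day 25 and therefore start by day 19.
Job 2 feeds job 4 (must start by day 19); job 6 (must start by day 33). Taking the minimum, job 2 must finish by day 19 and start by 19 − 10 = day 9.
Job 1 must finish in time for job 2 (must start by day 9); job 4 (must start by day 19); job 6 (must start by day 33, minus 2-day gap → day 31). The tightest is day 9, so job 1 must start by 9 − 3 = day 6.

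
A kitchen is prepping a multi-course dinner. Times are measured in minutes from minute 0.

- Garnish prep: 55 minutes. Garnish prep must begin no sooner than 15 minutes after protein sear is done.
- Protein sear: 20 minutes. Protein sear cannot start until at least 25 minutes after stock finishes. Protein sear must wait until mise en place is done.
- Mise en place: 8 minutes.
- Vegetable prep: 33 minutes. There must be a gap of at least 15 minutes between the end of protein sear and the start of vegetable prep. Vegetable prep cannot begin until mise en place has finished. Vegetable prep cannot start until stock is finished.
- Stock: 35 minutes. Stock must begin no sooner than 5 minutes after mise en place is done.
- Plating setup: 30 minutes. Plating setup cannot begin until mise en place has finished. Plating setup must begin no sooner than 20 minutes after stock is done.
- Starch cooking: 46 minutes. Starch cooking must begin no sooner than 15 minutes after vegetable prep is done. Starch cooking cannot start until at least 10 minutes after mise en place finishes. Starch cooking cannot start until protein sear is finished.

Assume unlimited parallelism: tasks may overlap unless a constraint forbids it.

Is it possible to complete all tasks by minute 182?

No

Mise en place has no prerequisites, so it starts at minute 0 and finishes at minute 8.
Stock cannot begin until mise en place (finishes minute 8, plus 5-minute gap → minute 13). It runs from minute 13 to 13 + 35 = minute 48.
Plating setup needs all of mise en place (finishes minute 8); stock (finishes minute 48, plus 20-minute gap → minute 68). That puts its earliest start at minute 68; it finishes at 68 + 30 = minute 98.
For protein sear: stock (finishes minute 48, plus 25-minute gap → minute 73); mise en place (finishes minute 8). Taking the maximum gives a start of minute 73, and it finishes at 73 + 20 = minute 93.
After protein sear (finishes minute 93, plus 15-minute gap → minute 108), garnish prep can start at minute 108 and finishes at minute 163.
Vegetable prep has to wait for protein sear (finishes minute 93, plus 15-minute gap → minute 108); mise en place (finishes minute 8); stock (finishes minute 48). The latest of these is minute 108, so vegetable prep runs minute 108 to 108 + 33 = minute 141.
Starch cooking cannot start until vegetable prep (finishes minute 141, plus 15-minute gap → minute 156); mise en place (finishes minute 8, plus 10-minute gap → minute 18); protein sear (finishes minute 93). The controlling bound is minute 156, so starch cooking finishes at 156 + 46 = minute 202.
The earliest everything can be done is minute 202, which is after the deadline of 182, so it is not possible.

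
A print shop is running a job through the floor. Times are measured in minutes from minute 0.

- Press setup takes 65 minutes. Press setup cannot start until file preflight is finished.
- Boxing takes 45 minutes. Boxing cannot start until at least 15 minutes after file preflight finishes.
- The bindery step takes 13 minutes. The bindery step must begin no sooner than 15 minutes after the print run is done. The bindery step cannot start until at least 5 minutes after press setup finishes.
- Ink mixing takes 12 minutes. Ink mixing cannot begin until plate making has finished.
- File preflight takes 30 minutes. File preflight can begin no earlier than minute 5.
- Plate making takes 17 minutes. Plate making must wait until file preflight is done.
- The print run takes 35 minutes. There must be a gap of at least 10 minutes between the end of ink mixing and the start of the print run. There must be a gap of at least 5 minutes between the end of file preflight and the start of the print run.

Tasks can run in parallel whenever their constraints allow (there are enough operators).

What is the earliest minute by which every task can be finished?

File preflight cannot begin until its own release at minute 5. It runs from minute 5 to 5 + 30 = minute 35.
After file preflight (finishes minute 35, plus 15-minute gap → minute 50), boxing can start at minute 50 and finishes at minute 95.
After file preflight (finishes minute 35), press setup can start at minute 35 and finishes at minute 100.
Plate making cannot begin until file preflight (finishes minute 35). It runs from minute 35 to 35 + 17 = minute 52.
Ink mixing cannot begin until plate making (finishes minute 52). It runs from minute 52 to 52 + 12 = minute 64.
For the print run: ink mixing (finishes minute 64, plus 10-minute gap → minute 74); file preflight (finishes minute 35, plus 5-minute gap → minute 40). Taking the maximum gives a start of minute 74, and it finishes at 74 + 35 = minute 109.
The bindery step needs all of the print run (finishes minute 109, plus 15-minute gap → minute 124); press setup (finishes minute 100, plus 5-minute gap → minute 105). That puts its earliest start at minute 124; it finishes at 124 + 13 = minute 137.
All tasks are finished once the last one completes. Finish times: File preflight at 35, Plate making at 52, Ink mixing at 64, Press setup at 100, The print run at 109, The bindery step at 137, Boxing at 95. The latest is minute 137.

137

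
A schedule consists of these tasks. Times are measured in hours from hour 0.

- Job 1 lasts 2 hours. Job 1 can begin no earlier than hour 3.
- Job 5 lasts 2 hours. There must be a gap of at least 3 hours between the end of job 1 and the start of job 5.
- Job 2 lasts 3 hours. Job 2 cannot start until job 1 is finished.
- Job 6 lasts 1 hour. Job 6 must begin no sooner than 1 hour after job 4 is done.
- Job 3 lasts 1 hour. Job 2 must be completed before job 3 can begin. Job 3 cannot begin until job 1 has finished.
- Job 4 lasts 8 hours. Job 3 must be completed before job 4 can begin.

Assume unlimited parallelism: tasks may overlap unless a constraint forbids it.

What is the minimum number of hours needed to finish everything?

19

Job 1 cannot begin until its own release at hour 3. It runs from hour 3 to 3 + 2 = hour 5.
Job 5 cannot begin until job 1 (finishes hour 5, plus 3-hour gap → hour 8). It runs from hour 8 to 8 + 2 = hour 10.
Job 2 waits on job 1 (finishes hour 5), so it starts at hour 5 and finishes at 5 + 3 = hour 8.
Job 3 has to wait for job 2 (finishes hour 8); job 1 (finishes hour 5). The latest of these is hour 8, so job 3 runs hour 8 to 8 + 1 = hour 9.
Job 4 waits on job 3 (finishes hour 9), so it starts at hour 9 and finishes at 9 + 8 = hour 17.
Job 6 cannot begin until job 4 (finishes hour 17, plus 1-hour gap → hour 18). It runs from hour 18 to 18 + 1 = hour 19.
All tasks are finished once the last one completes. Finish times: Job 1 at 5, Job 2 at 8, Job 3 at 9, Job 4 at 17, Job 5 at 10, Job 6 at 19. The latest is hour 19.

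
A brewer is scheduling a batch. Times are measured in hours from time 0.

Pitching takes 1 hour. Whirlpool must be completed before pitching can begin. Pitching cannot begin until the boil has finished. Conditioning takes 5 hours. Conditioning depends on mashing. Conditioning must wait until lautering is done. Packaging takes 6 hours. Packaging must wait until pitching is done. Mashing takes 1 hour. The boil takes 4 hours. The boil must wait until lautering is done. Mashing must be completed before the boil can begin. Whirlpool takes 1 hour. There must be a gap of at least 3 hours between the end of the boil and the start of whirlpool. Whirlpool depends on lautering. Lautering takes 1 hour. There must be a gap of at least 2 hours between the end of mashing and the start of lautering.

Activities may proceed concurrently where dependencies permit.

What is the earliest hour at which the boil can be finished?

8

Mashing has no prerequisites, so it starts at hour 0 and finishes at hour 1.
Lautering waits on mashing (finishes hour 1, plus 2-hour gap → hour 3), so it starts at hour 3 and finishes at 3 + 1 = hour 4.
The boil needs all of lautering (finishes hour 4); mashing (finishes hour 1). That puts its earliest start at hour 4; it finishes at 4 + 4 = hour 8.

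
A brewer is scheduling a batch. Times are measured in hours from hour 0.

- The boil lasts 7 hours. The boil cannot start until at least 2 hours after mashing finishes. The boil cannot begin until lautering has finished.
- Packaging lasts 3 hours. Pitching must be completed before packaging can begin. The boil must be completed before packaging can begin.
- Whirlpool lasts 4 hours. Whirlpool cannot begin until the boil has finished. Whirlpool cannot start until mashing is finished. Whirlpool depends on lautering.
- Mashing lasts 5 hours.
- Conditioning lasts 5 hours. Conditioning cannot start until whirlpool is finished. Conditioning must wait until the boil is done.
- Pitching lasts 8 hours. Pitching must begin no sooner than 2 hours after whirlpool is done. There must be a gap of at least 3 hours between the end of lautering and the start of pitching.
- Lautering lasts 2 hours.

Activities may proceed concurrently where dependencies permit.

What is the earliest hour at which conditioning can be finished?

Nothing blocks lautering, so it runs from hour 0 to hour 2.
Nothing blocks mashing, so it runs from hour 0 to hour 5.
The boil has to wait for mashing (finishes hour 5, plus 2-hour gap → hour 7); lautering (finishes hour 2). The latest of these is hour 7, so the boil runs hour 7 to 7 + 7 = hour 14.
Whirlpool has to wait for the boil (finishes hour 14); mashing (finishes hour 5); lautering (finishes hour 2). The latest of these is hour 14, so whirlpool runs hour 14 to 14 + 4 = hour 18.
For conditioning: whirlpool (finishes hour 18); the boil (finishes hour 14). Taking the maximum gives a start of hour 18, and it finishes at 18 + 5 = hour 23.

23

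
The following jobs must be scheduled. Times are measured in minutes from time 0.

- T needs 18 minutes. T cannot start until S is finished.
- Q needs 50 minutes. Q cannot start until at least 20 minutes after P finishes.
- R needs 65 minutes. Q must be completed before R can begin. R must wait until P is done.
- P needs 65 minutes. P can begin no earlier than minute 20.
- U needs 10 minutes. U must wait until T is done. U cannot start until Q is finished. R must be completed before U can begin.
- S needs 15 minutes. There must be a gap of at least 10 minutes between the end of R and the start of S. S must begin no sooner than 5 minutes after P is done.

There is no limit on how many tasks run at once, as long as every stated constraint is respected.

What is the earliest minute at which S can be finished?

245

P cannot begin until its own release at minute 20. It runs from minute 20 to 20 + 65 = minute 85.
After P (finishes minute 85, plus 20-minute gap → minute 105), Q can start at minute 105 and finishes at minute 155.
R cannot start until Q (finishes minute 155); P (finishes minute 85). The controlling bound is minute 155, so R finishes at 155 + 65 = minute 220.
For S: R (finishes minute 220, plus 10-minute gap → minute 230); P (finishes minute 85, plus 5-minute gap → minute 90). Taking the maximum gives a start of minute 230, and it finishes at 230 + 15 = minute 245.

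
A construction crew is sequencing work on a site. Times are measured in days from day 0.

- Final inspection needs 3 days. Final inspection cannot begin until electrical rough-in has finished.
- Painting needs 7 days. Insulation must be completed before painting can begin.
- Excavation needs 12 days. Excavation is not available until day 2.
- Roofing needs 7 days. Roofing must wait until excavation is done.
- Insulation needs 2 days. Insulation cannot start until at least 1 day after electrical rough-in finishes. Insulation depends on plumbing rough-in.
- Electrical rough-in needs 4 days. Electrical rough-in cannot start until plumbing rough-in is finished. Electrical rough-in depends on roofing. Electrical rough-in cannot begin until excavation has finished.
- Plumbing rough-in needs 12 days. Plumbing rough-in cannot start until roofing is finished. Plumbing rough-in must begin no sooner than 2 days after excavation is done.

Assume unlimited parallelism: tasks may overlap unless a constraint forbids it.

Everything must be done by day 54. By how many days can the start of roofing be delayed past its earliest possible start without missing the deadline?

7

Excavation waits on its own release at day 2, so it starts at day 2 and finishes at 2 + 12 = day 14.
Roofing waits on excavation (finishes day 14), so it starts at day 14 and finishes at 14 + 7 = day 21.

Working backward from the deadline:
Painting has no dependents, so it just needs to finish by day 54. Starting by 54 − 7 = day 47 achieves that.
Insulation must finish before painting (must start by day 47). With a 2-day duration, insulation must start by 47 − 2 = day 45.
Nothing follows final inspection; the deadline of day 54 is its only limit. It must start by 54 − 3 = day 51.
Electrical rough-in has several dependents: insulation (must start by day 45, minus 1-day gap → day 44); final inspection (must start by day 51). The earliest of those limits is day 44, so electrical rough-in must start by 44 − 4 = day 40.
Plumbing rough-in feeds electrical rough-in (must start by day 40); insulation (must start by day 45). Taking the minimum, plumbing rough-in must finish by day 40 and start by 40 − 12 = day 28.
Roofing feeds plumbing rough-in (must start by day 28); electrical rough-in (must start by day 40). Taking the minimum, roofing must finish by day 28 and start by 28 − 7 = day 21.
So roofing can start as early as day 14 and as late as day 21, giving 21 − 14 = 7 days of slack.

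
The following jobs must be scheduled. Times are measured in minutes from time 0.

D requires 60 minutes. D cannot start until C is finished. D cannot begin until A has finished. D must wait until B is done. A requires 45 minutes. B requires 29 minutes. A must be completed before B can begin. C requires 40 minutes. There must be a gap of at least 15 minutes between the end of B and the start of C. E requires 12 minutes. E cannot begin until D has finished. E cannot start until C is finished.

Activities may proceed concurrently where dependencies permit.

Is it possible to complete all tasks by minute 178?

A can start immediately at minute 0; it finishes at minute 45.
B cannot begin until A (finishes minute 45). It runs from minute 45 to 45 + 29 = minute 74.
After B (finishes minute 74, plus 15-minute gap → minute 89), C can start at minute 89 and finishes at minute 129.
D has to wait for C (finishes minute 129); A (finishes minute 45); B (finishes minute 74). The latest of these is minute 129, so D runs minute 129 to 129 + 60 = minute 189.
E has to wait for D (finishes minute 189); C (finishes minute 129). The latest of these is minute 189, so E runs minute 189 to 189 + 12 = minute 201.
The earliest everything can be done is minute 201, which is after the deadline of 178, so it is not possible.

No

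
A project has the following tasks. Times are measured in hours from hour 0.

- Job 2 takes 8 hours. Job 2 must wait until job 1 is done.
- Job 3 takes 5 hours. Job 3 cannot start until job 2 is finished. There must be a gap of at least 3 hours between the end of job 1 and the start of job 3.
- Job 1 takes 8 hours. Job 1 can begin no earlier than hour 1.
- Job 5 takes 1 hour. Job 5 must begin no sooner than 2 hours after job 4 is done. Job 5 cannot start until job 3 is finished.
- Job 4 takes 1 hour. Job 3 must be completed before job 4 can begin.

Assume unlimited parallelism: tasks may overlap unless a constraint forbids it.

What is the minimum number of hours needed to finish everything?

Job 1 waits on its own release at hour 1, so it starts at hour 1 and finishes at 1 + 8 = hour 9.
Job 2 waits on job 1 (finishes hour 9), so it starts at hour 9 and finishes at 9 + 8 = hour 17.
For job 3: job 2 (finishes hour 17); job 1 (finishes hour 9, plus 3-hour gap → hour 12). Taking the maximum gives a start of hour 17, and it finishes at 17 + 5 = hour 22.
After job 3 (finishes hour 22), job 4 can start at hour 22 and finishes at hour 23.
For job 5: job 4 (finishes hour 23, plus 2-hour gap → hour 25); job 3 (finishes hour 22). Taking the maximum gives a start of hour 25, and it finishes at 25 + 1 = hour 26.
All tasks are finished once the last one completes. Finish times: Job 1 at 9, Job 2 at 17, Job 3 at 22, Job 4 at 23, Job 5 at 26. The latest is hour 26.

26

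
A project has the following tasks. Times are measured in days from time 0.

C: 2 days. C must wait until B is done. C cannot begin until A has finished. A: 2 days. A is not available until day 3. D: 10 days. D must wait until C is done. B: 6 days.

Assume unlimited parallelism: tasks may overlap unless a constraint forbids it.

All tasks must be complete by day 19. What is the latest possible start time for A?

5

Nothing follows D; the deadline of day 19 is its only limit. It must start by 19 − 10 = day 9.
C has to be done before D (must start by day 9). That means finishing by day 9, i.e. starting by 9 − 2 = day 7.
Since C (must start by day 7) depends on it, A must finish by day 7. Backing off its 2-day duration gives a latest start of day 5.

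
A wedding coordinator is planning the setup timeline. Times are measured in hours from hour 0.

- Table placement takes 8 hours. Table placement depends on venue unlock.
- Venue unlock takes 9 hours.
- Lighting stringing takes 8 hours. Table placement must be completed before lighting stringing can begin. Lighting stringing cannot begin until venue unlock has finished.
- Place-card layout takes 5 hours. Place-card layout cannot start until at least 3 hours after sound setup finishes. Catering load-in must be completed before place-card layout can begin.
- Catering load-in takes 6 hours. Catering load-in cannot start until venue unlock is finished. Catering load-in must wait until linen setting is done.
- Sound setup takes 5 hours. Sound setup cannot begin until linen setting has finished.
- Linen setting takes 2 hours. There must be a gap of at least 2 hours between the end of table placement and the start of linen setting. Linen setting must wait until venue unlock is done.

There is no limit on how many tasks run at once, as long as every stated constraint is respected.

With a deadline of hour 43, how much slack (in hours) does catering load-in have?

11

Venue unlock has no prerequisites, so it starts at hour 0 and finishes at hour 9.
After venue unlock (finishes hour 9), table placement can start at hour 9 and finishes at hour 17.
Linen setting cannot start until table placement (finishes hour 17, plus 2-hour gap → hour 19); venue unlock (finishes hour 9). The controlling bound is hour 19, so linen setting finishes at 19 + 2 = hour 21.
For catering load-in: venue unlock (finishes hour 9); linen setting (finishes hour 21). Taking the maximum gives a start of hour 21, and it finishes at 21 + 6 = hour 27.

Working backward from the deadline:
Nothing follows place-card layout; the deadline of hour 43 is its only limit. It must start by 43 − 5 = hour 38.
Catering load-in has to be done before place-card layout (must start by hour 38). That means finishing by hour 38, i.e. starting by 38 − 6 = hour 32.
So catering load-in can start as early as hour 21 and as late as hour 32, giving 32 − 21 = 11 hours of slack.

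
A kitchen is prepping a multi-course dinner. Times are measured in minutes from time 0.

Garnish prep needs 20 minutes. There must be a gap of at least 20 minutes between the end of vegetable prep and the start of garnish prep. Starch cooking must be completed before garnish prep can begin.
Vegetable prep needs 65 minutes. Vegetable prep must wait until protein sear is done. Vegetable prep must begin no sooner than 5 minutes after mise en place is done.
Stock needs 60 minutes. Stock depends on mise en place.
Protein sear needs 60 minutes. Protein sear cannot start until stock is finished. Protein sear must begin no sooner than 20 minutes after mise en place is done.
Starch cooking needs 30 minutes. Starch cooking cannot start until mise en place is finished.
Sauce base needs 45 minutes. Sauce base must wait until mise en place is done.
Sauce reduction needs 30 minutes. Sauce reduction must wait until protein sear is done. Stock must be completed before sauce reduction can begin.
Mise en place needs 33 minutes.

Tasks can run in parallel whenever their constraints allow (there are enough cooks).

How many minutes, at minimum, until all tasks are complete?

258

Mise en place has no prerequisites, so it starts at minute 0 and finishes at minute 33.
Starch cooking waits on mise en place (finishes minute 33), so it starts at minute 33 and finishes at 33 + 30 = minute 63.
After mise en place (finishes minute 33), sauce base can start at minute 33 and finishes at minute 78.
Stock waits on mise en place (finishes minute 33), so it starts at minute 33 and finishes at 33 + 60 = minute 93.
Protein sear has to wait for stock (finishes minute 93); mise en place (finishes minute 33, plus 20-minute gap → minute 53). The latest of these is minute 93, so protein sear runs minute 93 to 93 + 60 = minute 153.
Sauce reduction has to wait for protein sear (finishes minute 153); stock (finishes minute 93). The latest of these is minute 153, so sauce reduction runs minute 153 to 153 + 30 = minute 183.
For vegetable prep: protein sear (finishes minute 153); mise en place (finishes minute 33, plus 5-minute gap → minute 38). Taking the maximum gives a start of minute 153, and it finishes at 153 + 65 = minute 218.
Garnish prep has to wait for vegetable prep (finishes minute 218, plus 20-minute gap → minute 238); starch cooking (finishes minute 63). The latest of these is minute 238, so garnish prep runs minute 238 to 238 + 20 = minute 258.
All tasks are finished once the last one completes. Finish times: Mise en place at 33, Stock at 93, Sauce base at 78, Protein sear at 153, Vegetable prep at 218, Sauce reduction at 183, Starch cooking at 63, Garnish prep at 258. The latest is minute 258.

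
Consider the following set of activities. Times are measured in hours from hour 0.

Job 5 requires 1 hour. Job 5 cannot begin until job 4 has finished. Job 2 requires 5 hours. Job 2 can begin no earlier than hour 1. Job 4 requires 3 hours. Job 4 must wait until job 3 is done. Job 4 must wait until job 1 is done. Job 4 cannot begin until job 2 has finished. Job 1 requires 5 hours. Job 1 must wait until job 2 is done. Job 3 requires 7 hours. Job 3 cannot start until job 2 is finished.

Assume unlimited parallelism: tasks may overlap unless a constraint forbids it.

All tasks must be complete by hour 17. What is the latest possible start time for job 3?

To finish by hour 17, job 5 (duration 1) must start no later than hour 16.
Since job 5 (must start by hour 16) depends on it, job 4 must finish by hour 16. Backing off its 3-hour duration gives a latest start of hour 13.
Job 3 must finish before job 4 (must start by hour 13). With a 7-hour duration, job 3 must start by 13 − 7 = hour 6.

6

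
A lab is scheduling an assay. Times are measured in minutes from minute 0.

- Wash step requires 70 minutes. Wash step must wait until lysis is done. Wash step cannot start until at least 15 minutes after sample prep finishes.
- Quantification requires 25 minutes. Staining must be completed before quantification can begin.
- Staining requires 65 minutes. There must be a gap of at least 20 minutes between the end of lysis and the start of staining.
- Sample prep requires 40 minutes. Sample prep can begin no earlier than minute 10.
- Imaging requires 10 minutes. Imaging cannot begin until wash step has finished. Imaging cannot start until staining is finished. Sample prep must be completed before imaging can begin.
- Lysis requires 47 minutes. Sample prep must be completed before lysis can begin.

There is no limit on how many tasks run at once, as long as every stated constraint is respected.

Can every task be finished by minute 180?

Sample prep cannot begin until its own release at minute 10. It runs from minute 10 to 10 + 40 = minute 50.
After sample prep (finishes minute 50), lysis can start at minute 50 and finishes at minute 97.
Staining waits on lysis (finishes minute 97, plus 20-minute gap → minute 117), so it starts at minute 117 and finishes at 117 + 65 = minute 182.
After staining (finishes minute 182), quantification can start at minute 182 and finishes at minute 207.
Wash step cannot start until lysis (finishes minute 97); sample prep (finishes minute 50, plus 15-minute gap → minute 65). The controlling bound is minute 97, so wash step finishes at 97 + 70 = minute 167.
Imaging needs all of wash step (finishes minute 167); staining (finishes minute 182); sample prep (finishes minute 50). That puts its earliest start at minute 182; it finishes at 182 + 10 = minute 192.
The earliest everything can be done is minute 207, which is after the deadline of 180, so it is not possible.

No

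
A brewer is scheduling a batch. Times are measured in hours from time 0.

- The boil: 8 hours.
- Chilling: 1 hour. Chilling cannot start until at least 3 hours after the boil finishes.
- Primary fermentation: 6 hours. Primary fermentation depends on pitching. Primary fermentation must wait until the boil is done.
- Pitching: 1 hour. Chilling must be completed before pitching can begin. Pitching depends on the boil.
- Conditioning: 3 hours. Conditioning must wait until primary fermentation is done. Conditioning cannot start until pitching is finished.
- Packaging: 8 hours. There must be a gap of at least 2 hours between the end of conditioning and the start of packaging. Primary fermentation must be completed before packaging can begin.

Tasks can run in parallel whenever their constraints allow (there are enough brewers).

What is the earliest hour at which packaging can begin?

The boil has no prerequisites, so it starts at hour 0 and finishes at hour 8.
After the boil (finishes hour 8, plus 3-hour gap → hour 11), chilling can start at hour 11 and finishes at hour 12.
For pitching: chilling (finishes hour 12); the boil (finishes hour 8). Taking the maximum gives a start of hour 12, and it finishes at 12 + 1 = hour 13.
Primary fermentation has to wait for pitching (finishes hour 13); the boil (finishes hour 8). The latest of these is hour 13, so primary fermentation runs hour 13 to 13 + 6 = hour 19.
Conditioning has to wait for primary fermentation (finishes hour 19); pitching (finishes hour 13). The latest of these is hour 19, so conditioning runs hour 19 to 19 + 3 = hour 22.
Packaging waits on conditioning (finishes hour 22, plus 2-hour gap → hour 24); primary fermentation (finishes hour 19). The latest of these is hour 24, which is the earliest packaging can start.

24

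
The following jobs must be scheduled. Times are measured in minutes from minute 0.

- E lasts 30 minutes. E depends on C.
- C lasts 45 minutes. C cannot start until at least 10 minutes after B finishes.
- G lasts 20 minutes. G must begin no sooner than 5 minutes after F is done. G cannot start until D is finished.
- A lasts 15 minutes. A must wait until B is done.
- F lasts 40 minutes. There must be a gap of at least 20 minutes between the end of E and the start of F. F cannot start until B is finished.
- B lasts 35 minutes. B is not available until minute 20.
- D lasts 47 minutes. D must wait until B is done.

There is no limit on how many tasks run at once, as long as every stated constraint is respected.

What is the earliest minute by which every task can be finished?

B waits on its own release at minute 20, so it starts at minute 20 and finishes at 20 + 35 = minute 55.
After B (finishes minute 55), D can start at minute 55 and finishes at minute 102.
After B (finishes minute 55, plus 10-minute gap → minute 65), C can start at minute 65 and finishes at minute 110.
E waits on C (finishes minute 110), so it starts at minute 110 and finishes at 110 + 30 = minute 140.
F has to wait for E (finishes minute 140, plus 20-minute gap → minute 160); B (finishes minute 55). The latest of these is minute 160, so F runs minute 160 to 160 + 40 = minute 200.
For G: F (finishes minute 200, plus 5-minute gap → minute 205); D (finishes minute 102). Taking the maximum gives a start of minute 205, and it finishes at 205 + 20 = minute 225.
After B (finishes minute 55), A can start at minute 55 and finishes at minute 70.
All tasks are finished once the last one completes. Finish times: A at 70, B at 55, C at 110, D at 102, E at 140, F at 200, G at 225. The latest is minute 225.

225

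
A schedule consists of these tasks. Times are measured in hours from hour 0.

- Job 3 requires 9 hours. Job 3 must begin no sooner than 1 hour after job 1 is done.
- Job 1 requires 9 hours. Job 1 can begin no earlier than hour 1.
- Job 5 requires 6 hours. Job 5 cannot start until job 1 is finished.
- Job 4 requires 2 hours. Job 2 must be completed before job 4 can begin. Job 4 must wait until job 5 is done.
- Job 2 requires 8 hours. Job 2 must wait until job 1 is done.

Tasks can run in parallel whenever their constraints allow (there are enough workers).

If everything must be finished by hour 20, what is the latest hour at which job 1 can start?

1

Nothing follows job 4; the deadline of hour 20 is its only limit. It must start by 20 − 2 = hour 18.
Job 2 has to be done before job 4 (must start by hour 18). That means finishing by hour 18, i.e. starting by 18 − 8 = hour 10.
Nothing follows job 3; the deadline of hour 20 is its only limit. It must start by 20 − 9 = hour 11.
Since job 4 (must start by hour 18) depends on it, job 5 must finish by hour 18. Backing off its 6-hour duration gives a latest start of hour 12.
Job 1 feeds job 2 (must start by hour 10); job 3 (must start by hour 11, minus 1-hour gap → hour 10); job 5 (must start by hour 12). Taking the minimum, job 1 must finish by hour 10 and start by 10 − 9 = hour 1.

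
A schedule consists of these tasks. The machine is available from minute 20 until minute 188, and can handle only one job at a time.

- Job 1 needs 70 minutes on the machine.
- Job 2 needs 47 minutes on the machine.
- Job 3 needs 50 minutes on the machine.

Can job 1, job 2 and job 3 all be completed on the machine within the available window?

The machine window is 188 − 20 = 168 minutes.
Running back to back, the jobs need 70 + 47 + 50 = 167 minutes on the machine.
Since 167 ≤ 168, they fit within the window.

Yes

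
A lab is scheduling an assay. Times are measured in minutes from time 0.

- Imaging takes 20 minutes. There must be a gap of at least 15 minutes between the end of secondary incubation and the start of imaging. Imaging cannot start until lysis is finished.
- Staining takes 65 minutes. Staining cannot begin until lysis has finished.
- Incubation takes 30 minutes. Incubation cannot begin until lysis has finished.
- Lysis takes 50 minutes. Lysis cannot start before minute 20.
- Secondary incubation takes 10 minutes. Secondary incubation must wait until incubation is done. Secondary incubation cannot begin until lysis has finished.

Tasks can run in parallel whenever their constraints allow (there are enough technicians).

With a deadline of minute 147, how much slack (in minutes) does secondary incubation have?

Lysis waits on its own release at minute 20, so it starts at minute 20 and finishes at 20 + 50 = minute 70.
Incubation cannot begin until lysis (finishes minute 70). It runs from minute 70 to 70 + 30 = minute 100.
Secondary incubation needs all of incubation (finishes minute 100); lysis (finishes minute 70). That puts its earliest start at minute 100; it finishes at 100 + 10 = minute 110.

Working backward from the deadline:
Imaging must finish by minute 147; it takes 20 minutes, so it must start by 147 − 20 = minute 127.
Secondary incubation must finish before imaging (must start by minute 127, minus 15-minute gap → minute 112). With a 10-minute duration, secondary incubation must start by 112 − 10 = minute 102.
So secondary incubation can start as early as minute 100 and as late as minute 102, giving 102 − 100 = 2 minutes of slack.

2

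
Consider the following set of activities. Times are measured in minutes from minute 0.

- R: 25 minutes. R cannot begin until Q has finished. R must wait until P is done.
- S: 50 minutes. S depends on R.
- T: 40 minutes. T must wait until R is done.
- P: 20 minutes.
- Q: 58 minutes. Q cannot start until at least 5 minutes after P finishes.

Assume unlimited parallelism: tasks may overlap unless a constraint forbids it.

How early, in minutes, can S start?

108

P has no prerequisites, so it starts at minute 0 and finishes at minute 20.
After P (finishes minute 20, plus 5-minute gap → minute 25), Q can start at minute 25 and finishes at minute 83.
R has to wait for Q (finishes minute 83); P (finishes minute 20). The latest of these is minute 83, so R runs minute 83 to 83 + 25 = minute 108.
S waits on R (finishes minute 108), so the earliest it can start is minute 108.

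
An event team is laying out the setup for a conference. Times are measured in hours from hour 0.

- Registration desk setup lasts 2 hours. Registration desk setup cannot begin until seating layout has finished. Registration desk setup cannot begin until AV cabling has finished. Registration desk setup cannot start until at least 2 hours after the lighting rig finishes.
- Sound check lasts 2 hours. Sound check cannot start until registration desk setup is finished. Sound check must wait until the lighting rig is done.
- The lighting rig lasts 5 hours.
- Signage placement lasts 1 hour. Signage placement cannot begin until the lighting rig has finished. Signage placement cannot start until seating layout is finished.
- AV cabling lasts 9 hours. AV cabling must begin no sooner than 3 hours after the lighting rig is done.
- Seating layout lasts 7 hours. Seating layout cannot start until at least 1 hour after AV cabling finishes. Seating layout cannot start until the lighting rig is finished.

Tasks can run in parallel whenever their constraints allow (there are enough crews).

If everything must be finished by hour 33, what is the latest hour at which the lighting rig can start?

Sound check must finish by hour 33; it takes 2 hours, so it must start by 33 − 2 = hour 31.
Registration desk setup must finish before sound check (must start by hour 31). With a 2-hour duration, registration desk setup must start by 31 − 2 = hour 29.
Signage placement must finish by hour 33; it takes 1 hour, so it must start by 33 − 1 = hour 32.
Seating layout feeds registration desk setup (must start by hour 29); signage placement (must start by hour 32). Taking the minimum, seating layout must finish by hour 29 and start by 29 − 7 = hour 22.
AV cabling has several dependents: seating layout (must start by hour 22, minus 1-hour gap → hour 21); registration desk setup (must start by hour 29). The earliest of those limits is hour 21, so AV cabling must start by 21 − 9 = hour 12.
The lighting rig must finish in time for AV cabling (must start by hour 12, minus 3-hour gap → hour 9); seating layout (must start by hour 22); registration desk setup (must start by hour 29, minus 2-hour gap → hour 27); signage placement (must start by hour 32); sound check (must start by hour 31). The tightest is hour 9, so the lighting rig must start by 9 − 5 = hour 4.

4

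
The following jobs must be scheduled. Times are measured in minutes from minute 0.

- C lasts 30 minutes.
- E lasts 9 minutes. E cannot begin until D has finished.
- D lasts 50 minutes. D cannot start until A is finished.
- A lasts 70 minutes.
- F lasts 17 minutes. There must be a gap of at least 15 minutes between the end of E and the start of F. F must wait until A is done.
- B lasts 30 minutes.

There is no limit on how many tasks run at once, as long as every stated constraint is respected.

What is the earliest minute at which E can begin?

Nothing blocks A, so it runs from minute 0 to minute 70.
D waits on A (finishes minute 70), so it starts at minute 70 and finishes at 70 + 50 = minute 120.
E waits on D (finishes minute 120), so the earliest it can start is minute 120.

120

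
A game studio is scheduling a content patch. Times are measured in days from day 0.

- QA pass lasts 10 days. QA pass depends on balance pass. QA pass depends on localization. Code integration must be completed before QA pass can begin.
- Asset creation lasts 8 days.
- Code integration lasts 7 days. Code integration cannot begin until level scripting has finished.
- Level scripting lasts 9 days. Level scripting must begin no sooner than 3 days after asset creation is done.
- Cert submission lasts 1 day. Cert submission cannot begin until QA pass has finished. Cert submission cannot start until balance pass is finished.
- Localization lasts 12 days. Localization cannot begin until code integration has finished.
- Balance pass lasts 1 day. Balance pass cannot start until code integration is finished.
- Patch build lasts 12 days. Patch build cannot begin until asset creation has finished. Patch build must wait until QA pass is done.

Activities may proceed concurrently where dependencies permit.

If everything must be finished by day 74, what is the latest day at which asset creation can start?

Cert submission has no dependents, so it just needs to finish by day 74. Starting by 74 − 1 = day 73 achieves that.
Nothing follows patch build; the deadline of day 74 is its only limit. It must start by 74 − 12 = day 62.
QA pass must finish in time for cert submission (must start by day 73); patch build (must start by day 62). The tightest is day 62, so QA pass must start by 62 − 10 = day 52.
Balance pass feeds QA pass (must start by day 52); cert submission (must start by day 73). Taking the minimum, balance pass must finish by day 52 and start by 52 − 1 = day 51.
Since QA pass (must start by day 52) depends on it, localization must finish by day 52. Backing off its 12-day duration gives a latest start of day 40.
Code integration has several dependents: balance pass (must start by day 51); localization (must start by day 40); QA pass (must start by day 52). The earliest of those limits is day 40, so code integration must start by 40 − 7 = day 33.
Since code integration (must start by day 33) depends on it, level scripting must finish by day 33. Backing off its 9-day duration gives a latest start of day 24.
Asset creation has several dependents: level scripting (must start by day 24, minus 3-day gap → day 21); patch build (must start by day 62). The earliest of those limits is day 21, so asset creation must start by 21 − 8 = day 13.

13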